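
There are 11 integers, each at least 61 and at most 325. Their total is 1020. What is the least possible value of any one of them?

61

To make one integer as small as possible, make the other 10 as large as possible.
The other 10 can take up 10 × 325 = 3250 ≥ 1020 − 61, so one integer can sit at its floor of 61.
Achievable: one at 61 and the other 10 totalling 959, which fits since 10 × 61 ≤ 959 ≤ 10 × 325.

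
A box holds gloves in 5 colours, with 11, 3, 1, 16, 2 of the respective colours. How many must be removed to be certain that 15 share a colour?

In the worst case you take as many as possible of each colour without reaching 15: 11 + 3 + 1 + 14 + 2 = 31.
The next one must give 15 of some colour, so 31 + 1 = 32.

32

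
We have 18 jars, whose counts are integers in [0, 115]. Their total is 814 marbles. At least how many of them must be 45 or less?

Each value above 45 is at least 46, contributing at least 46 − 0 = 46 above the floor 0.
The sum exceeds the floor total 0 by 814, so at most ⌊814/46⌋ = 17 exceed 45, and at least 1 are ≤ 45.
Exactly 1 works: 1 value at 0 and 17 at 46 total 782; raise one of the low values by 32 (still ≤ 45) to hit 814.

1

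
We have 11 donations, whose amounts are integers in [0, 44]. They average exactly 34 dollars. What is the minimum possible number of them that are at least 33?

The total is 11 × 34 = 374.
If only k of them are at least 33, the other 11 − k are at most 32, so the total is at most k·44 + (11 − k)·32.
This must reach 374, so k·44 + (11 − k)·32 ≥ 374, giving k ≥ 2.
Exactly 2 works: 2 values at 44 and 9 at 32 total 376; lower one of the high values by 2 (still ≥ 33) to hit 374.

2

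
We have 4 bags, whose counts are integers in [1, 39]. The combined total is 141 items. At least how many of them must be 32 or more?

Each value short of 32 is at most 31, costing at least 39 − 31 = 8 against the maximum total of 156.
We can afford to lose at most 156 − 141 = 15, so at most ⌊15/8⌋ = 1 fall short, and at least 3 are ≥ 32.
Exactly 3 works: 3 values at 39 and 1 at 31 total 148; lower one of the high values by 7 (still ≥ 32) to hit 141.

3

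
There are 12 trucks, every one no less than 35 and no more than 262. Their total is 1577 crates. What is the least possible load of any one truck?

35

Minimizing one value means maximizing the remaining 11.
The other 11 can take up 11 × 262 = 2882 ≥ 1577 − 35, so one truck can sit at its floor of 35.
Achievable: one at 35 and the other 11 totalling 1542, which fits since 11 × 35 ≤ 1542 ≤ 11 × 262.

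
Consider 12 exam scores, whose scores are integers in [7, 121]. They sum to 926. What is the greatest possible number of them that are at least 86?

Suppose k of them are at least 86. Those contribute at least 86 each and the other 12 − k at least 7 each.
So the total is at least 86k + 7(12 − k) = 84 + 79k. This must be ≤ 926, giving k ≤ 10.
k = 10 is achieved by 10 values at 86 and 2 at 7, total 874; add 52 to one value (staying below 86) to reach 926.

10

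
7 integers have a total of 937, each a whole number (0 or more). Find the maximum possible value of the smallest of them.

The average is 937/7 < 134, so some value is ≤ 133.
Equality holds with 1 value of 133 and 6 values of 134.

133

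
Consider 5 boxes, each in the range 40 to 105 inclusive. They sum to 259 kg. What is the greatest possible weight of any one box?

Maximizing one value means minimizing the remaining 4.
The other 4 contribute at least 4 × 40 = 160, leaving at most 259 − 160 = 99.
Since 99 ≤ 105, this is achievable: one at 99 and 4 at 40.

99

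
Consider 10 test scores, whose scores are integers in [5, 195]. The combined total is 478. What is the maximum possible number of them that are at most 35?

Each value at 35 or below falls at least 195 − 35 = 160 short of the ceiling 195.
The ceiling total is 10 × 195 = 1950, and we need 478, so at most ⌊(1950 − 478)/160⌋ = 9 can be that low.
k = 9 is achieved by 9 values at 35 and 1 at 195, total 510; lower one of the 195's by 32 (still > 35) to reach 478.

9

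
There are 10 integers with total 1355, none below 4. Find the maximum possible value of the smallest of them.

The average is 1355/10 < 136, so some value is ≤ 135.
Equality holds with 5 values of 135 and 5 values of 136.

135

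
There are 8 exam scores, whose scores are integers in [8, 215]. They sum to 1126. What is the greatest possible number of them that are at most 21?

3

Each value at 21 or below falls at least 215 − 21 = 194 short of the ceiling 215.
The ceiling total is 8 × 215 = 1720, and we need 1126, so at most ⌊(1720 − 1126)/194⌋ = 3 can be that low.
k = 3 is achieved by 3 values at 21 and 5 at 215, total 1138; lower one of the 215's by 12 (still > 21) to reach 1126.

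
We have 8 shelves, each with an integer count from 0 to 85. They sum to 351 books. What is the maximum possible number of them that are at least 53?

6

Suppose k of them are at least 53. Those contribute at least 53 each and the other 8 − k at least 0 each.
So the total is at least 53k + 0(8 − k) = 0 + 53k. This must be ≤ 351, giving k ≤ 6.
k = 6 is achieved by 6 values at 53 and 2 at 0, total 318; add 33 to one value (staying below 53) to reach 351.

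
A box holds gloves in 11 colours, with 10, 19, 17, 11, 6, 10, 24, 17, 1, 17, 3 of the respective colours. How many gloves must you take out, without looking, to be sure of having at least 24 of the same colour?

135

In the worst case you take as many as possible of each colour without reaching 24: 10 + 19 + 17 + 11 + 6 + 10 + 23 + 17 + 1 + 17 + 3 = 134.
The next one must give 24 of some colour, so 134 + 1 = 135.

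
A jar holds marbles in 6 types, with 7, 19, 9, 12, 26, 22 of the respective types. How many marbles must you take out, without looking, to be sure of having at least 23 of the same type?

92

In the worst case you take as many as possible of each type without reaching 23: 7 + 19 + 9 + 12 + 22 + 22 = 91.
The next one must give 23 of some type, so 91 + 1 = 92.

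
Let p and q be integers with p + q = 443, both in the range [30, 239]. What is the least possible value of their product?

Since p + q is fixed, pushing one of them to its bound minimizes the product.
At the endpoint p = 204, q = 443 − 204 = 239, so pq = 204 × 239 = 48756.

48756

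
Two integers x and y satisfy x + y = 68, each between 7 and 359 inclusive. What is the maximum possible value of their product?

1156

With x + y fixed, xy peaks when the two are closest together.
Taking x = 34 and y = 34 (both in [7, 359]) gives xy = 1156.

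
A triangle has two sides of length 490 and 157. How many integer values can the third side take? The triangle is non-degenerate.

313

The triangle inequality gives |490 − 157| < c < 490 + 157, i.e. 333 < c < 647.
So c can be any integer from 334 to 646: 313 values.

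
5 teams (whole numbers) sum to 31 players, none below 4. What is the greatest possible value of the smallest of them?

If every one of the 5 were at least 7, the total would be at least 5 × 7 = 35 > 31.
Equality holds with 4 values of 6 and 1 value of 7.

6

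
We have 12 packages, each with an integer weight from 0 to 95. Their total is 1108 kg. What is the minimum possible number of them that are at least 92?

4

Each value short of 92 is at most 91, costing at least 95 − 91 = 4 against the maximum total of 1140.
We can afford to lose at most 1140 − 1108 = 32, so at most ⌊32/4⌋ = 8 fall short, and at least 4 are ≥ 92.
Exactly 4 works: 4 values at 95 and 8 at 91 total 1108.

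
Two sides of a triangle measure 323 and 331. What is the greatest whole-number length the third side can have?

653

The third side must be less than 323 + 331 = 654.
The largest integer below 654 is 653.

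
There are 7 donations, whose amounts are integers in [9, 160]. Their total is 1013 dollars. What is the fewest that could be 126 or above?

4

Suppose at most 7 − j of them reach 126; then j values are ≤ 125 and the rest ≤ 160.
The total is then ≤ 125·j + 160·(7 − j) = 1120 − 35j. For this to be ≥ 1013 we need j ≤ 3, so at least 7 − 3 = 4 must reach 126.
Exactly 4 works: 4 values at 160 and 3 at 125 total 1015; lower one of the high values by 2 (still ≥ 126) to hit 1013.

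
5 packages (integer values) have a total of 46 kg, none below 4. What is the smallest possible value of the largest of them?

The 5 values sum to 46, so their maximum is at least ⌈46/5⌉ = 10.
Taking 4 copies of 9 and 1 copy of 10 gives exactly 46, so 10 is attained.

10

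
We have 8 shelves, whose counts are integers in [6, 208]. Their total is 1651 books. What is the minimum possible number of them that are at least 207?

2

Each value short of 207 is at most 206, costing at least 208 − 206 = 2 against the maximum total of 1664.
We can afford to lose at most 1664 − 1651 = 13, so at most ⌊13/2⌋ = 6 fall short, and at least 2 are ≥ 207.
Exactly 2 works: 2 values at 208 and 6 at 206 total 1652; lower one of the high values by 1 (still ≥ 207) to hit 1651.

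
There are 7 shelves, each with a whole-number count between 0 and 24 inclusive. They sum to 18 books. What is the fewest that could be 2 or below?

Each value above 2 is at least 3, contributing at least 3 − 0 = 3 above the floor 0.
The sum exceeds the floor total 0 by 18, so at most ⌊18/3⌋ = 6 exceed 2, and at least 1 are ≤ 2.
Exactly 1 works: 1 value at 0 and 6 at 3 total 18.

1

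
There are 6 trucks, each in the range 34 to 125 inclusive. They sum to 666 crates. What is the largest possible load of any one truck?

125

Maximizing one value means minimizing the remaining 5.
The other 5 contribute at least 5 × 34 = 170, leaving at most 666 − 170 = 496.
But each truck is capped at 125, so the maximum is 125.
Achievable: one at 125 and the other 5 totalling 541, which fits since 5 × 34 ≤ 541 ≤ 5 × 125.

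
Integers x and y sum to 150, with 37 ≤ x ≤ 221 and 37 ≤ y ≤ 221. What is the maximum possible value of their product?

For a fixed sum, the product xy is largest when x and y are as close as possible.
Taking x = 75 and y = 75 (both in [37, 221]) gives xy = 5625.

5625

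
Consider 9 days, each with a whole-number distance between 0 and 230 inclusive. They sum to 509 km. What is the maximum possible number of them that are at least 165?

Suppose k of them are at least 165. Those contribute at least 165 each and the other 9 − k at least 0 each.
So the total is at least 165k + 0(9 − k) = 0 + 165k. This must be ≤ 509, giving k ≤ 3.
k = 3 is achieved by 3 values at 165 and 6 at 0, total 495; add 14 to one value (staying below 165) to reach 509.

3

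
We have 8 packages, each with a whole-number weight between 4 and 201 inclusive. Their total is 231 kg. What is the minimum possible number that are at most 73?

If only k of them are at most 73, the other 8 − k are at least 74, so the total is at least (8 − k)·74 + k·4.
This is ≤ 231, so (8 − k)·74 + 4k ≤ 231, which gives k ≥ 6.
Exactly 6 works: 6 values at 4 and 2 at 74 total 172; raise one of the low values by 59 (still ≤ 73) to hit 231.

6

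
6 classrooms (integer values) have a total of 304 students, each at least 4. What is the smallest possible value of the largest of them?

51

Some value must be at least ⌈304/6⌉ = 51, since 6 × 50 = 300 < 304.
Equality holds with 4 values of 51 and 2 values of 50.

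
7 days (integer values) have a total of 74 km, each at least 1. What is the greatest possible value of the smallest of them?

The average is 74/7 < 11, so some value is ≤ 10.
Achievable: 3 of them at 10 and 4 at 11 total 74.

10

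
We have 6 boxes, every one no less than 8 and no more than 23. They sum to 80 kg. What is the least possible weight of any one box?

Minimizing one value means maximizing the remaining 5.
The other 5 can take up 5 × 23 = 115 ≥ 80 − 8, so one box can sit at its floor of 8.
Achievable: one at 8 and the other 5 totalling 72, which fits since 5 × 8 ≤ 72 ≤ 5 × 23.

8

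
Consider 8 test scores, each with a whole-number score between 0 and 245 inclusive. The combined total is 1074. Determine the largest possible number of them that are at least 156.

6

With k values at 156 or above and the rest at least 0, the sum is at least 0 + 156k.
Since the sum is 1074, we need 156k ≤ 1074, i.e. k ≤ 6.
k = 6 is achieved by 6 values at 156 and 2 at 0, total 936; add 138 to one value (staying below 156) to reach 1074.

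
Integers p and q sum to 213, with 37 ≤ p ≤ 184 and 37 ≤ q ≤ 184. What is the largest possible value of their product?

With p + q fixed, pq peaks when the two are closest together.
Taking p = 106 and q = 107 (both in [37, 184]) gives pq = 11342.

11342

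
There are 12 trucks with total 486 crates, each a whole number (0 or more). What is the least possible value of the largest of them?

The average is 486/12 > 40, so not all 12 can be 40 or less; the largest is ≥ 41.
Achievable: 6 of them at 41 and 6 at 40 total 486.

41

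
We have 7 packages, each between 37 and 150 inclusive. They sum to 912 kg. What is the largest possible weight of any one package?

150

To make one package as large as possible, make the other 6 as small as possible.
The other 6 contribute at least 6 × 37 = 222, leaving at most 912 − 222 = 690.
But each package is capped at 150, so the maximum is 150.
Achievable: one at 150 and the other 6 totalling 762, which fits since 6 × 37 ≤ 762 ≤ 6 × 150.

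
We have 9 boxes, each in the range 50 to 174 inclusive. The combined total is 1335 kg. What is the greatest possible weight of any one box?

174

Maximizing one value means minimizing the remaining 8.
The other 8 contribute at least 8 × 50 = 400, leaving at most 1335 − 400 = 935.
But each box is capped at 174, so the maximum is 174.
Achievable: one at 174 and the other 8 totalling 1161, which fits since 8 × 50 ≤ 1161 ≤ 8 × 174.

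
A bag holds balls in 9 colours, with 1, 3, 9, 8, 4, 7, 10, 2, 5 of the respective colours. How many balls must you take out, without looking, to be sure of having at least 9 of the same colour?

47

In the worst case you take as many as possible of each colour without reaching 9: 1 + 3 + 8 + 8 + 4 + 7 + 8 + 2 + 5 = 46.
The next one must give 9 of some colour, so 46 + 1 = 47.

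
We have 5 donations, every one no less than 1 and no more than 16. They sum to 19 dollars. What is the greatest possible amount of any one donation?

To make one donation as large as possible, make the other 4 as small as possible.
The other 4 contribute at least 4 × 1 = 4, leaving at most 19 − 4 = 15.
Since 15 ≤ 16, this is achievable: one at 15 and 4 at 1.

15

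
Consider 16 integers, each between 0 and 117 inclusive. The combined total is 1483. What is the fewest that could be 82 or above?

Suppose at most 16 − j of them reach 82; then j values are ≤ 81 and the rest ≤ 117.
The total is then ≤ 81·j + 117·(16 − j) = 1872 − 36j. For this to be ≥ 1483 we need j ≤ 10, so at least 16 − 10 = 6 must reach 82.
Exactly 6 works: 6 values at 117 and 10 at 81 total 1512; lower one of the high values by 29 (still ≥ 82) to hit 1483.

6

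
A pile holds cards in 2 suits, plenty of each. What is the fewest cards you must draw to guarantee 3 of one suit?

You could draw 2 of every suit without reaching 3 of any — 4 in all.
One more forces 3 of some suit, so 4 + 1 = 5.

5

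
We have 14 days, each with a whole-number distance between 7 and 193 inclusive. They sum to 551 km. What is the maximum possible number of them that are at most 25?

12

Each value at 25 or below falls at least 193 − 25 = 168 short of the ceiling 193.
The ceiling total is 14 × 193 = 2702, and we need 551, so at most ⌊(2702 − 551)/168⌋ = 12 can be that low.
k = 12 is achieved by 12 values at 25 and 2 at 193, total 686; lower one of the 193's by 135 (still > 25) to reach 551.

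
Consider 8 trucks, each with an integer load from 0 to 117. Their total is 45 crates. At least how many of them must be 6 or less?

2

Each value above 6 is at least 7, contributing at least 7 − 0 = 7 above the floor 0.
The sum exceeds the floor total 0 by 45, so at most ⌊45/7⌋ = 6 exceed 6, and at least 2 are ≤ 6.
Exactly 2 works: 2 values at 0 and 6 at 7 total 42; raise one of the low values by 3 (still ≤ 6) to hit 45.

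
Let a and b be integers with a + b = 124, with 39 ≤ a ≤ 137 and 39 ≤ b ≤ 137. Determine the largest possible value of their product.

With a + b fixed, ab peaks when the two are closest together.
Taking a = 62 and b = 62 (both in [39, 137]) gives ab = 3844.

3844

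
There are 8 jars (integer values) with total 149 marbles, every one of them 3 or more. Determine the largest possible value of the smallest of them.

The 8 values sum to 149, so their minimum is at most ⌊149/8⌋ = 18.
Achievable: 3 of them at 18 and 5 at 19 total 149.

18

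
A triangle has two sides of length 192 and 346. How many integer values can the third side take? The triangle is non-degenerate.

The triangle inequality gives |192 − 346| < c < 192 + 346, i.e. 154 < c < 538.
So c can be any integer from 155 to 537: 383 values.

383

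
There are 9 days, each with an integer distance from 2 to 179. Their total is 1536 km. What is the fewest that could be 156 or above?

6

Each value short of 156 is at most 155, costing at least 179 − 155 = 24 against the maximum total of 1611.
We can afford to lose at most 1611 − 1536 = 75, so at most ⌊75/24⌋ = 3 fall short, and at least 6 are ≥ 156.
Exactly 6 works: 6 values at 179 and 3 at 155 total 1539; lower one of the high values by 3 (still ≥ 156) to hit 1536.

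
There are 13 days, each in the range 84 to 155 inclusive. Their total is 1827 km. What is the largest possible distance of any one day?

Maximizing one value means minimizing the remaining 12.
The other 12 contribute at least 12 × 84 = 1008, leaving at most 1827 − 1008 = 819.
But each day is capped at 155, so the maximum is 155.
Achievable: one at 155 and the other 12 totalling 1672, which fits since 12 × 84 ≤ 1672 ≤ 12 × 155.

155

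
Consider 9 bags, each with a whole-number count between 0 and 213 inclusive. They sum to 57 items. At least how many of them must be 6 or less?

Let j be the number exceeding 6. Then the total is ≥ 7·j + 0·(9 − j) = 0 + 7j.
So 7j ≤ 57 and j ≤ 8; hence at least 9 − 8 = 1 are ≤ 6.
Exactly 1 works: 1 value at 0 and 8 at 7 total 56; raise one of the low values by 1 (still ≤ 6) to hit 57.

1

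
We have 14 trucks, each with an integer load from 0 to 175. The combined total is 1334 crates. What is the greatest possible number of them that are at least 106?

12

With k values at 106 or above and the rest at least 0, the sum is at least 0 + 106k.
Since the sum is 1334, we need 106k ≤ 1334, i.e. k ≤ 12.
k = 12 is achieved by 12 values at 106 and 2 at 0, total 1272; add 62 to one value (staying below 106) to reach 1334.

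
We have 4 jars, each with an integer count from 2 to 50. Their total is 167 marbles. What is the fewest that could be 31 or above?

Each value short of 31 is at most 30, costing at least 50 − 30 = 20 against the maximum total of 200.
We can afford to lose at most 200 − 167 = 33, so at most ⌊33/20⌋ = 1 fall short, and at least 3 are ≥ 31.
Exactly 3 works: 3 values at 50 and 1 at 30 total 180; lower one of the high values by 13 (still ≥ 31) to hit 167.

3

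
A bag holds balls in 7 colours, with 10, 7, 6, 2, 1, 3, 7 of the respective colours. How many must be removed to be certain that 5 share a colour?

23

In the worst case you take as many as possible of each colour without reaching 5: 4 + 4 + 4 + 2 + 1 + 3 + 4 = 22.
The next one must give 5 of some colour, so 22 + 1 = 23.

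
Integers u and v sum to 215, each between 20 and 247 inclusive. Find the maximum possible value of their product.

With u + v fixed, uv peaks when the two are closest together.
Taking u = 107 and v = 108 (both in [20, 247]) gives uv = 11556.

11556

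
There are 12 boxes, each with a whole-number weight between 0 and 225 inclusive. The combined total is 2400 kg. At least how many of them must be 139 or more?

9

Suppose at most 12 − j of them reach 139; then j values are ≤ 138 and the rest ≤ 225.
The total is then ≤ 138·j + 225·(12 − j) = 2700 − 87j. For this to be ≥ 2400 we need j ≤ 3, so at least 12 − 3 = 9 must reach 139.
Exactly 9 works: 9 values at 225 and 3 at 138 total 2439; lower one of the high values by 39 (still ≥ 139) to hit 2400.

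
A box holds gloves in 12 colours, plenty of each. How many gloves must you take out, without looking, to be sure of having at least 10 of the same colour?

You could draw 9 of every colour without reaching 10 of any — 108 in all.
One more forces 10 of some colour, so 108 + 1 = 109.

109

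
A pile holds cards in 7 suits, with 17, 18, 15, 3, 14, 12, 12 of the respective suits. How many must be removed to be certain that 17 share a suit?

89

In the worst case you take as many as possible of each suit without reaching 17: 16 + 16 + 15 + 3 + 14 + 12 + 12 = 88.
The next one must give 17 of some suit, so 88 + 1 = 89.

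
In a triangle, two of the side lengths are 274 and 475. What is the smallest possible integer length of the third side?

202

The third side must exceed |274 − 475| = 201.
The smallest integer above 201 is 202.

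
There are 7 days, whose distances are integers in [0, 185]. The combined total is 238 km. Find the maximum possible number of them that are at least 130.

Suppose k of them are at least 130. Those contribute at least 130 each and the other 7 − k at least 0 each.
So the total is at least 130k + 0(7 − k) = 0 + 130k. This must be ≤ 238, giving k ≤ 1.
k = 1 is achieved by 1 value at 130 and 6 at 0, total 130; add 108 to one value (staying below 130) to reach 238.

1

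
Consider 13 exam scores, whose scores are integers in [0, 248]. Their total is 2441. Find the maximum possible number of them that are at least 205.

Suppose k of them are at least 205. Those contribute at least 205 each and the other 13 − k at least 0 each.
So the total is at least 205k + 0(13 − k) = 0 + 205k. This must be ≤ 2441, giving k ≤ 11.
k = 11 is achieved by 11 values at 205 and 2 at 0, total 2255; add 186 to one value (staying below 205) to reach 2441.

11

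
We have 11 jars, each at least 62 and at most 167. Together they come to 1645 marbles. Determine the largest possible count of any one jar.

167

Maximizing one value means minimizing the remaining 10.
The other 10 contribute at least 10 × 62 = 620, leaving at most 1645 − 620 = 1025.
But each jar is capped at 167, so the maximum is 167.
Achievable: one at 167 and the other 10 totalling 1478, which fits since 10 × 62 ≤ 1478 ≤ 10 × 167.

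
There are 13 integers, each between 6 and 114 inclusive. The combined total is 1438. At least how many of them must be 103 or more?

Each value short of 103 is at most 102, costing at least 114 − 102 = 12 against the maximum total of 1482.
We can afford to lose at most 1482 − 1438 = 44, so at most ⌊44/12⌋ = 3 fall short, and at least 10 are ≥ 103.
Exactly 10 works: 10 values at 114 and 3 at 102 total 1446; lower one of the high values by 8 (still ≥ 103) to hit 1438.

10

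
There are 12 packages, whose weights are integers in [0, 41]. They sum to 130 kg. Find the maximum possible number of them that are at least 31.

With k values at 31 or above and the rest at least 0, the sum is at least 0 + 31k.
Since the sum is 130, we need 31k ≤ 130, i.e. k ≤ 4.
k = 4 is achieved by 4 values at 31 and 8 at 0, total 124; add 6 to one value (staying below 31) to reach 130.

4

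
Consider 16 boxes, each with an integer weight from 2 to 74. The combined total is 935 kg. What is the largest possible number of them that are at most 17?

Suppose k of them are at most 17. Those contribute at most 17 each and the rest at most 74 each.
So the total is at most 17k + 74(16 − k) = 1184 − 57k. This must still be ≥ 935, so k ≤ 4.
k = 4 is achieved by 4 values at 17 and 12 at 74, total 956; lower one of the 74's by 21 (still > 17) to reach 935.

4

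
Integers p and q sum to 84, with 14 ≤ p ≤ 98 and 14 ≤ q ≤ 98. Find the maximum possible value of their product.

pq = p(84 − p) is maximized when p is as near 84/2 as the bounds allow.
Taking p = 42 and q = 42 (both in [14, 98]) gives pq = 1764.

1764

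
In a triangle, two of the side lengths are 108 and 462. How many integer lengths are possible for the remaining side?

The triangle inequality gives |108 − 462| < c < 108 + 462, i.e. 354 < c < 570.
So c can be any integer from 355 to 569: 215 values.

215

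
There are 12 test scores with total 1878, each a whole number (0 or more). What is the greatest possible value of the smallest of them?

The 12 values sum to 1878, so their minimum is at most ⌊1878/12⌋ = 156.
Equality holds with 6 values of 156 and 6 values of 157.

156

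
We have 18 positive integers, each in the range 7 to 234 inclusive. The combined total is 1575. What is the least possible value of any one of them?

Minimizing one value means maximizing the remaining 17.
The other 17 can take up 17 × 234 = 3978 ≥ 1575 − 7, so one integer can sit at its floor of 7.
Achievable: one at 7 and the other 17 totalling 1568, which fits since 17 × 7 ≤ 1568 ≤ 17 × 234.

7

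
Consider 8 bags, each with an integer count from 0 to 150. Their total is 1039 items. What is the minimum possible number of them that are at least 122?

If only k of them are at least 122, the other 8 − k are at most 121, so the total is at most k·150 + (8 − k)·121.
This must reach 1039, so k·150 + (8 − k)·121 ≥ 1039, giving k ≥ 3.
Exactly 3 works: 3 values at 150 and 5 at 121 total 1055; lower one of the high values by 16 (still ≥ 122) to hit 1039.

3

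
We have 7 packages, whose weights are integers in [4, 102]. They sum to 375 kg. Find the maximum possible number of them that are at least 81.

If k of the values are ≥ 81, the total is ≥ 81k + 4(7 − k).
Setting 81k + 4(7 − k) ≤ 375 gives 77k ≤ 347, so k ≤ 4.
k = 4 is achieved by 4 values at 81 and 3 at 4, total 336; add 39 to one value (staying below 81) to reach 375.

4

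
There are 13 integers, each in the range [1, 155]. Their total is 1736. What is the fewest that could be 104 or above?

Suppose at most 13 − j of them reach 104; then j values are ≤ 103 and the rest ≤ 155.
The total is then ≤ 103·j + 155·(13 − j) = 2015 − 52j. For this to be ≥ 1736 we need j ≤ 5, so at least 13 − 5 = 8 must reach 104.
Exactly 8 works: 8 values at 155 and 5 at 103 total 1755; lower one of the high values by 19 (still ≥ 104) to hit 1736.

8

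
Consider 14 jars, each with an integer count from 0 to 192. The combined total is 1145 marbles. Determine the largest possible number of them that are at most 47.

10

Each value at 47 or below falls at least 192 − 47 = 145 short of the ceiling 192.
The ceiling total is 14 × 192 = 2688, and we need 1145, so at most ⌊(2688 − 1145)/145⌋ = 10 can be that low.
k = 10 is achieved by 10 values at 47 and 4 at 192, total 1238; lower one of the 192's by 93 (still > 47) to reach 1145.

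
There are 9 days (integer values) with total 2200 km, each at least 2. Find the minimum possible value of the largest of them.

245

Some value must be at least ⌈2200/9⌉ = 245, since 9 × 244 = 2196 < 2200.
Achievable: 4 of them at 245 and 5 at 244 total 2200.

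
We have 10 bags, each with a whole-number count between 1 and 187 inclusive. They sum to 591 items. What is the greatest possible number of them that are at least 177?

With k values at 177 or above and the rest at least 1, the sum is at least 10 + 176k.
Since the sum is 591, we need 176k ≤ 581, i.e. k ≤ 3.
k = 3 is achieved by 3 values at 177 and 7 at 1, total 538; add 53 to one value (staying below 177) to reach 591.

3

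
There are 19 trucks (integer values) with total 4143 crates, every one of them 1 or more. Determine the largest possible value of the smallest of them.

The average is 4143/19 < 219, so some value is ≤ 218.
Achievable: 18 of them at 218 and 1 at 219 total 4143.

218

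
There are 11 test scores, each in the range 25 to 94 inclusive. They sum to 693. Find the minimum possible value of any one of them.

25

To make one score as small as possible, make the other 10 as large as possible.
The other 10 can take up 10 × 94 = 940 ≥ 693 − 25, so one score can sit at its floor of 25.
Achievable: one at 25 and the other 10 totalling 668, which fits since 10 × 25 ≤ 668 ≤ 10 × 94.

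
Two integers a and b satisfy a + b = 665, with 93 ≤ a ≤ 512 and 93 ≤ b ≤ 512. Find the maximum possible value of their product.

ab = a(665 − a) is maximized when a is as near 665/2 as the bounds allow.
Taking a = 332 and b = 333 (both in [93, 512]) gives ab = 110556.

110556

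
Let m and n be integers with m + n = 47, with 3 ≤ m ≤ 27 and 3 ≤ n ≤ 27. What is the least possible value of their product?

mn = m(47 − m) is concave in m, so over [20, 27] it is minimized at an endpoint.
The extreme feasible split is m = 20, n = 27, giving mn = 540.

540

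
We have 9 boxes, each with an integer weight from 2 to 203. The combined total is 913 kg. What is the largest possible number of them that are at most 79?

Each value at 79 or below falls at least 203 − 79 = 124 short of the ceiling 203.
The ceiling total is 9 × 203 = 1827, and we need 913, so at most ⌊(1827 − 913)/124⌋ = 7 can be that low.
k = 7 is achieved by 7 values at 79 and 2 at 203, total 959; lower one of the 203's by 46 (still > 79) to reach 913.

7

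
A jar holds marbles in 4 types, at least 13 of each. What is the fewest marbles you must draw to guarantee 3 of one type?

9

In the worst case you draw 2 of each of the 4 types: 4 × 2 = 8.
One more forces 3 of some type, so 8 + 1 = 9.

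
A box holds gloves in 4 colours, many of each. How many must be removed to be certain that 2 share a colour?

5

In the worst case you draw 1 of each of the 4 colours: 4 × 1 = 4.
One more forces 2 of some colour, so 4 + 1 = 5.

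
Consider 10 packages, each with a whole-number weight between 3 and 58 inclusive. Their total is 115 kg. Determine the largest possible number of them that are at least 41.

2

If k of the values are ≥ 41, the total is ≥ 41k + 3(10 − k).
Setting 41k + 3(10 − k) ≤ 115 gives 38k ≤ 85, so k ≤ 2.
k = 2 is achieved by 2 values at 41 and 8 at 3, total 106; add 9 to one value (staying below 41) to reach 115.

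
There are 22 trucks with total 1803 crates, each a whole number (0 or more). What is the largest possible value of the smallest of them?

The 22 values sum to 1803, so their minimum is at most ⌊1803/22⌋ = 81.
Taking 1 copy of 81 and 21 copies of 82 gives exactly 1803, so 81 is attained.

81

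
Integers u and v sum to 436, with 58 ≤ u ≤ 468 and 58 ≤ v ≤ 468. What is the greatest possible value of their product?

uv = u(436 − u) is maximized when u is as near 436/2 as the bounds allow.
Taking u = 218 and v = 218 (both in [58, 468]) gives uv = 47524.

47524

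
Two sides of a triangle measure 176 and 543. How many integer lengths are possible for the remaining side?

351

The triangle inequality gives |176 − 543| < c < 176 + 543, i.e. 367 < c < 719.
So c can be any integer from 368 to 718: 351 values.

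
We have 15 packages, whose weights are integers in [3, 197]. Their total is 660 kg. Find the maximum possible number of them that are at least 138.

4

If k of the values are ≥ 138, the total is ≥ 138k + 3(15 − k).
Setting 138k + 3(15 − k) ≤ 660 gives 135k ≤ 615, so k ≤ 4.
k = 4 is achieved by 4 values at 138 and 11 at 3, total 585; add 75 to one value (staying below 138) to reach 660.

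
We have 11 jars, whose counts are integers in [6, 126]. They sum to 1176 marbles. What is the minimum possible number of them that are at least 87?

Suppose at most 11 − j of them reach 87; then j values are ≤ 86 and the rest ≤ 126.
The total is then ≤ 86·j + 126·(11 − j) = 1386 − 40j. For this to be ≥ 1176 we need j ≤ 5, so at least 11 − 5 = 6 must reach 87.
Exactly 6 works: 6 values at 126 and 5 at 86 total 1186; lower one of the high values by 10 (still ≥ 87) to hit 1176.

6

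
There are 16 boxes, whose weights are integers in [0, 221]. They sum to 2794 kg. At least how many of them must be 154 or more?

6

Each value short of 154 is at most 153, costing at least 221 − 153 = 68 against the maximum total of 3536.
We can afford to lose at most 3536 − 2794 = 742, so at most ⌊742/68⌋ = 10 fall short, and at least 6 are ≥ 154.
Exactly 6 works: 6 values at 221 and 10 at 153 total 2856; lower one of the high values by 62 (still ≥ 154) to hit 2794.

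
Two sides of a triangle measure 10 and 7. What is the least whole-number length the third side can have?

The third side must exceed |10 − 7| = 3.
The smallest integer above 3 is 4.

4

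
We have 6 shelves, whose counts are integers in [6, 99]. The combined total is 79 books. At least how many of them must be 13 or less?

Each value above 13 is at least 14, contributing at least 14 − 6 = 8 above the floor 6.
The sum exceeds the floor total 36 by 43, so at most ⌊43/8⌋ = 5 exceed 13, and at least 1 are ≤ 13.
Exactly 1 works: 1 value at 6 and 5 at 14 total 76; raise one of the low values by 3 (still ≤ 13) to hit 79.

1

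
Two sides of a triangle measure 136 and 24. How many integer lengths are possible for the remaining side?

47

The triangle inequality gives |136 − 24| < c < 136 + 24, i.e. 112 < c < 160.
So c can be any integer from 113 to 159: 47 values.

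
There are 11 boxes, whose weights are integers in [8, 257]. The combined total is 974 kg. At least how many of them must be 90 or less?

Let j be the number exceeding 90. Then the total is ≥ 91·j + 8·(11 − j) = 88 + 83j.
So 83j ≤ 886 and j ≤ 10; hence at least 11 − 10 = 1 are ≤ 90.
Exactly 1 works: 1 value at 8 and 10 at 91 total 918; raise one of the low values by 56 (still ≤ 90) to hit 974.

1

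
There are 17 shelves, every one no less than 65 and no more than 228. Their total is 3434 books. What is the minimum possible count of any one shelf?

Minimizing one value means maximizing the remaining 16.
The other 16 can take up 16 × 228 = 3648 ≥ 3434 − 65, so one shelf can sit at its floor of 65.
Achievable: one at 65 and the other 16 totalling 3369, which fits since 16 × 65 ≤ 3369 ≤ 16 × 228.

65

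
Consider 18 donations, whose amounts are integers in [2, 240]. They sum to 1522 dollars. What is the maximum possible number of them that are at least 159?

9

With k values at 159 or above and the rest at least 2, the sum is at least 36 + 157k.
Since the sum is 1522, we need 157k ≤ 1486, i.e. k ≤ 9.
k = 9 is achieved by 9 values at 159 and 9 at 2, total 1449; add 73 to one value (staying below 159) to reach 1522.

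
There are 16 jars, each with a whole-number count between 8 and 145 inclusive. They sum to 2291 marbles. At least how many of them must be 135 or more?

Suppose at most 16 − j of them reach 135; then j values are ≤ 134 and the rest ≤ 145.
The total is then ≤ 134·j + 145·(16 − j) = 2320 − 11j. For this to be ≥ 2291 we need j ≤ 2, so at least 16 − 2 = 14 must reach 135.
Exactly 14 works: 14 values at 145 and 2 at 134 total 2298; lower one of the high values by 7 (still ≥ 135) to hit 2291.

14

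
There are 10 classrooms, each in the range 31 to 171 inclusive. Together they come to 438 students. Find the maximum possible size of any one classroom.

159

To make one classroom as large as possible, make the other 9 as small as possible.
The other 9 contribute at least 9 × 31 = 279, leaving at most 438 − 279 = 159.
Since 159 ≤ 171, this is achievable: one at 159 and 9 at 31.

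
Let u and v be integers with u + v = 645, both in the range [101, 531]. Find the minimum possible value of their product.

60534

Since u + v is fixed, pushing one of them to its bound minimizes the product.
At the endpoint u = 114, v = 645 − 114 = 531, so uv = 114 × 531 = 60534.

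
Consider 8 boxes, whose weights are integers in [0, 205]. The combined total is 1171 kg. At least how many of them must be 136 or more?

If only k of them are at least 136, the other 8 − k are at most 135, so the total is at most k·205 + (8 − k)·135.
This must reach 1171, so k·205 + (8 − k)·135 ≥ 1171, giving k ≥ 2.
Exactly 2 works: 2 values at 205 and 6 at 135 total 1220; lower one of the high values by 49 (still ≥ 136) to hit 1171.

2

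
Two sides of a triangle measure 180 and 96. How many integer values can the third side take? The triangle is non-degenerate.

191

The triangle inequality gives |180 − 96| < c < 180 + 96, i.e. 84 < c < 276.
So c can be any integer from 85 to 275: 191 values.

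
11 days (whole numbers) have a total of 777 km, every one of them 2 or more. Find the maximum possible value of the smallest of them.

70

If every one of the 11 were at least 71, the total would be at least 11 × 71 = 781 > 777.
Achievable: 4 of them at 70 and 7 at 71 total 777.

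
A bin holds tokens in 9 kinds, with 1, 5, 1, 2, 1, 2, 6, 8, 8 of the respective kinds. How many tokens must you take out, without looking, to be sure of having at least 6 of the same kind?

In the worst case you take as many as possible of each kind without reaching 6: 1 + 5 + 1 + 2 + 1 + 2 + 5 + 5 + 5 = 27.
The next one must give 6 of some kind, so 27 + 1 = 28.

28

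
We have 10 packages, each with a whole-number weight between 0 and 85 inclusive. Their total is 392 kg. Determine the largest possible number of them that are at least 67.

5

With k values at 67 or above and the rest at least 0, the sum is at least 0 + 67k.
Since the sum is 392, we need 67k ≤ 392, i.e. k ≤ 5.
k = 5 is achieved by 5 values at 67 and 5 at 0, total 335; add 57 to one value (staying below 67) to reach 392.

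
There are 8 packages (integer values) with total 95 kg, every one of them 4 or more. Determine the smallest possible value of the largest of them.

12

Some value must be at least ⌈95/8⌉ = 12, since 8 × 11 = 88 < 95.
Achievable: 7 of them at 12 and 1 at 11 total 95.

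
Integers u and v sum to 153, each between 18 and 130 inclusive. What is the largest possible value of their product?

5852

For a fixed sum, the product uv is largest when u and v are as close as possible.
Taking u = 76 and v = 77 (both in [18, 130]) gives uv = 5852.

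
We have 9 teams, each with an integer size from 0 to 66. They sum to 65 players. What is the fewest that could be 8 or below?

2

Each value above 8 is at least 9, contributing at least 9 − 0 = 9 above the floor 0.
The sum exceeds the floor total 0 by 65, so at most ⌊65/9⌋ = 7 exceed 8, and at least 2 are ≤ 8.
Exactly 2 works: 2 values at 0 and 7 at 9 total 63; raise one of the low values by 2 (still ≤ 8) to hit 65.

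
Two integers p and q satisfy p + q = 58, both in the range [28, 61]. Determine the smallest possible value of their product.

Since p + q is fixed, pushing one of them to its bound minimizes the product.
At the endpoint p = 28, q = 58 − 28 = 30, so pq = 28 × 30 = 840.

840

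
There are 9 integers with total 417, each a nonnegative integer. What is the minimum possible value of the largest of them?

47

If every one of the 9 were at most 46, the total would be at most 9 × 46 = 414 < 417.
Achievable: 3 of them at 47 and 6 at 46 total 417.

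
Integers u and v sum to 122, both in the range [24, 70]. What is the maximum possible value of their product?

For a fixed sum, the product uv is largest when u and v are as close as possible.
Taking u = 61 and v = 61 (both in [24, 70]) gives uv = 3721.

3721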